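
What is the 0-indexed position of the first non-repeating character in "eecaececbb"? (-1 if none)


Input: eecaececbb
Character frequencies:
  'a': 1
  'b': 2
  'c': 3
  'e': 4
Scanning left to right for freq == 1:
  Position 0 ('e'): freq=4, skip
  Position 1 ('e'): freq=4, skip
  Position 2 ('c'): freq=3, skip
  Position 3 ('a'): unique! => answer = 3

3


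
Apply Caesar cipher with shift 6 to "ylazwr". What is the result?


Caesar cipher: shift "ylazwr" by 6
  'y' (pos 24) + 6 = pos 4 = 'e'
  'l' (pos 11) + 6 = pos 17 = 'r'
  'a' (pos 0) + 6 = pos 6 = 'g'
  'z' (pos 25) + 6 = pos 5 = 'f'
  'w' (pos 22) + 6 = pos 2 = 'c'
  'r' (pos 17) + 6 = pos 23 = 'x'
Result: ergfcx

ergfcx


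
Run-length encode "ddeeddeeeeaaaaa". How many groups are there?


Input: ddeeddeeeeaaaaa
Scanning for consecutive runs:
  Group 1: 'd' x 2 (positions 0-1)
  Group 2: 'e' x 2 (positions 2-3)
  Group 3: 'd' x 2 (positions 4-5)
  Group 4: 'e' x 4 (positions 6-9)
  Group 5: 'a' x 5 (positions 10-14)
Total groups: 5

5


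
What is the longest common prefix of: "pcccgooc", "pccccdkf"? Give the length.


Words: pcccgooc, pccccdkf
  Position 0: all 'p' => match
  Position 1: all 'c' => match
  Position 2: all 'c' => match
  Position 3: all 'c' => match
  Position 4: ('g', 'c') => mismatch, stop
LCP = "pccc" (length 4)

4


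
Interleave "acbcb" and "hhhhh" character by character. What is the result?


Interleaving "acbcb" and "hhhhh":
  Position 0: 'a' from first, 'h' from second => "ah"
  Position 1: 'c' from first, 'h' from second => "ch"
  Position 2: 'b' from first, 'h' from second => "bh"
  Position 3: 'c' from first, 'h' from second => "ch"
  Position 4: 'b' from first, 'h' from second => "bh"
Result: ahchbhchbh

ahchbhchbh


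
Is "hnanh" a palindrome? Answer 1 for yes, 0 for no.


Input: hnanh
Reversed: hnanh
  Compare pos 0 ('h') with pos 4 ('h'): match
  Compare pos 1 ('n') with pos 3 ('n'): match
Result: palindrome

1


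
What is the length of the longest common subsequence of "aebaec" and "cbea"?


LCS of "aebaec" and "cbea"
DP table:
           c    b    e    a
      0    0    0    0    0
  a   0    0    0    0    1
  e   0    0    0    1    1
  b   0    0    1    1    1
  a   0    0    1    1    2
  e   0    0    1    2    2
  c   0    1    1    2    2
LCS length = dp[6][4] = 2

2


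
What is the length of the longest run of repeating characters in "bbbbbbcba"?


Input: "bbbbbbcba"
Scanning for longest run:
  Position 1 ('b'): continues run of 'b', length=2
  Position 2 ('b'): continues run of 'b', length=3
  Position 3 ('b'): continues run of 'b', length=4
  Position 4 ('b'): continues run of 'b', length=5
  Position 5 ('b'): continues run of 'b', length=6
  Position 6 ('c'): new char, reset run to 1
  Position 7 ('b'): new char, reset run to 1
  Position 8 ('a'): new char, reset run to 1
Longest run: 'b' with length 6

6


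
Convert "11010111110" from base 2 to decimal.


Input: "11010111110" in base 2
Positional expansion:
  Digit '1' (value 1) x 2^10 = 1024
  Digit '1' (value 1) x 2^9 = 512
  Digit '0' (value 0) x 2^8 = 0
  Digit '1' (value 1) x 2^7 = 128
  Digit '0' (value 0) x 2^6 = 0
  Digit '1' (value 1) x 2^5 = 32
  Digit '1' (value 1) x 2^4 = 16
  Digit '1' (value 1) x 2^3 = 8
  Digit '1' (value 1) x 2^2 = 4
  Digit '1' (value 1) x 2^1 = 2
  Digit '0' (value 0) x 2^0 = 0
Sum = 1726

1726


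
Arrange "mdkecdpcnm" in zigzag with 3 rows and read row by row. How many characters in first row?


Zigzag "mdkecdpcnm" into 3 rows:
Placing characters:
  'm' => row 0
  'd' => row 1
  'k' => row 2
  'e' => row 1
  'c' => row 0
  'd' => row 1
  'p' => row 2
  'c' => row 1
  'n' => row 0
  'm' => row 1
Rows:
  Row 0: "mcn"
  Row 1: "dedcm"
  Row 2: "kp"
First row length: 3

3


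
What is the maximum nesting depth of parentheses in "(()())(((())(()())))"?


Input: "(()())(((())(()())))"
Tracking depth:
  Position 0 '(': depth becomes 1
  Position 1 '(': depth becomes 2
  Position 2 ')': depth becomes 1
  Position 3 '(': depth becomes 2
  Position 4 ')': depth becomes 1
  Position 5 ')': depth becomes 0
  Position 6 '(': depth becomes 1
  Position 7 '(': depth becomes 2
  Position 8 '(': depth becomes 3
  Position 9 '(': depth becomes 4
  Position 10 ')': depth becomes 3
  Position 11 ')': depth becomes 2
  Position 12 '(': depth becomes 3
  Position 13 '(': depth becomes 4
  Position 14 ')': depth becomes 3
  Position 15 '(': depth becomes 4
  Position 16 ')': depth becomes 3
  Position 17 ')': depth becomes 2
  Position 18 ')': depth becomes 1
  Position 19 ')': depth becomes 0
Maximum depth reached: 4

4


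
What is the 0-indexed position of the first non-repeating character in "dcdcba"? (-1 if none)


Input: dcdcba
Character frequencies:
  'a': 1
  'b': 1
  'c': 2
  'd': 2
Scanning left to right for freq == 1:
  Position 0 ('d'): freq=2, skip
  Position 1 ('c'): freq=2, skip
  Position 2 ('d'): freq=2, skip
  Position 3 ('c'): freq=2, skip
  Position 4 ('b'): unique! => answer = 4

4


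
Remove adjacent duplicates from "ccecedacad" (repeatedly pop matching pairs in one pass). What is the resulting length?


Input: ccecedacad
Stack-based adjacent duplicate removal:
  Read 'c': push. Stack: c
  Read 'c': matches stack top 'c' => pop. Stack: (empty)
  Read 'e': push. Stack: e
  Read 'c': push. Stack: ec
  Read 'e': push. Stack: ece
  Read 'd': push. Stack: eced
  Read 'a': push. Stack: eceda
  Read 'c': push. Stack: ecedac
  Read 'a': push. Stack: ecedaca
  Read 'd': push. Stack: ecedacad
Final stack: "ecedacad" (length 8)

8


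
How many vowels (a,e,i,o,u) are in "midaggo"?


Input: midaggo
Checking each character:
  'm' at position 0: consonant
  'i' at position 1: vowel (running total: 1)
  'd' at position 2: consonant
  'a' at position 3: vowel (running total: 2)
  'g' at position 4: consonant
  'g' at position 5: consonant
  'o' at position 6: vowel (running total: 3)
Total vowels: 3

3


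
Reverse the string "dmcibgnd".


Input: dmcibgnd
Reading characters right to left:
  Position 7: 'd'
  Position 6: 'n'
  Position 5: 'g'
  Position 4: 'b'
  Position 3: 'i'
  Position 2: 'c'
  Position 1: 'm'
  Position 0: 'd'
Reversed: dngbicmd

dngbicmd


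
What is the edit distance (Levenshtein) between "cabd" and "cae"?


Computing edit distance: "cabd" -> "cae"
DP table:
           c    a    e
      0    1    2    3
  c   1    0    1    2
  a   2    1    0    1
  b   3    2    1    1
  d   4    3    2    2
Edit distance = dp[4][3] = 2

2


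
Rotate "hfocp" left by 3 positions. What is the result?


Input: "hfocp", rotate left by 3
First 3 characters: "hfo"
Remaining characters: "cp"
Concatenate remaining + first: "cp" + "hfo" = "cphfo"

cphfo


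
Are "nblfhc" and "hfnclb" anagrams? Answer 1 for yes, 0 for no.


Strings: "nblfhc", "hfnclb"
Sorted first:  bcfhln
Sorted second: bcfhln
Sorted forms match => anagrams

1


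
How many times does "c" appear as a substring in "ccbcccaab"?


Searching for "c" in "ccbcccaab"
Scanning each position:
  Position 0: "c" => MATCH
  Position 1: "c" => MATCH
  Position 2: "b" => no
  Position 3: "c" => MATCH
  Position 4: "c" => MATCH
  Position 5: "c" => MATCH
  Position 6: "a" => no
  Position 7: "a" => no
  Position 8: "b" => no
Total occurrences: 5

5


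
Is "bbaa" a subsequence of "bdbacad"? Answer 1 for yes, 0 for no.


Check if "bbaa" is a subsequence of "bdbacad"
Greedy scan:
  Position 0 ('b'): matches sub[0] = 'b'
  Position 1 ('d'): no match needed
  Position 2 ('b'): matches sub[1] = 'b'
  Position 3 ('a'): matches sub[2] = 'a'
  Position 4 ('c'): no match needed
  Position 5 ('a'): matches sub[3] = 'a'
  Position 6 ('d'): no match needed
All 4 characters matched => is a subsequence

1


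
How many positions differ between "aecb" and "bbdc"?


Comparing "aecb" and "bbdc" position by position:
  Position 0: 'a' vs 'b' => DIFFER
  Position 1: 'e' vs 'b' => DIFFER
  Position 2: 'c' vs 'd' => DIFFER
  Position 3: 'b' vs 'c' => DIFFER
Positions that differ: 4

4


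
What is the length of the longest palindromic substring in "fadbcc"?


Input: "fadbcc"
Checking substrings for palindromes:
  [4:6] "cc" (len 2) => palindrome
Longest palindromic substring: "cc" with length 2

2


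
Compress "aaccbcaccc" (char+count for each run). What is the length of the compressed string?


Input: aaccbcaccc
Runs:
  'a' x 2 => "a2"
  'c' x 2 => "c2"
  'b' x 1 => "b1"
  'c' x 1 => "c1"
  'a' x 1 => "a1"
  'c' x 3 => "c3"
Compressed: "a2c2b1c1a1c3"
Compressed length: 12

12


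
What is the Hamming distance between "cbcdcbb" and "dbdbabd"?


Comparing "cbcdcbb" and "dbdbabd" position by position:
  Position 0: 'c' vs 'd' => differ
  Position 1: 'b' vs 'b' => same
  Position 2: 'c' vs 'd' => differ
  Position 3: 'd' vs 'b' => differ
  Position 4: 'c' vs 'a' => differ
  Position 5: 'b' vs 'b' => same
  Position 6: 'b' vs 'd' => differ
Total differences (Hamming distance): 5

5


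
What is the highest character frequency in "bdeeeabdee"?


Input: bdeeeabdee
Character counts:
  'a': 1
  'b': 2
  'd': 2
  'e': 5
Maximum frequency: 5

5


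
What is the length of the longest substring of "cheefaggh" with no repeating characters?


Input: "cheefaggh"
Sliding window (track last position of each char):
  Position 0 ('c'): window [0,0] length 1 -- new best
  Position 1 ('h'): window [0,1] length 2 -- new best
  Position 2 ('e'): window [0,2] length 3 -- new best
  Position 3 ('e'): repeat (last at 2), move window start to 3
  Position 3 ('e'): window [3,3] length 1
  Position 4 ('f'): window [3,4] length 2
  Position 5 ('a'): window [3,5] length 3
  Position 6 ('g'): window [3,6] length 4 -- new best
  Position 7 ('g'): repeat (last at 6), move window start to 7
  Position 7 ('g'): window [7,7] length 1
  Position 8 ('h'): window [7,8] length 2
Longest substring with no repeats: "efag" with length 4

4


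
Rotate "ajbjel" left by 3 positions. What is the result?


Input: "ajbjel", rotate left by 3
First 3 characters: "ajb"
Remaining characters: "jel"
Concatenate remaining + first: "jel" + "ajb" = "jelajb"

jelajb


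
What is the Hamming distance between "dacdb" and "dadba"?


Comparing "dacdb" and "dadba" position by position:
  Position 0: 'd' vs 'd' => same
  Position 1: 'a' vs 'a' => same
  Position 2: 'c' vs 'd' => differ
  Position 3: 'd' vs 'b' => differ
  Position 4: 'b' vs 'a' => differ
Total differences (Hamming distance): 3

3


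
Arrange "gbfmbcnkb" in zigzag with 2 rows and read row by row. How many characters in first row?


Zigzag "gbfmbcnkb" into 2 rows:
Placing characters:
  'g' => row 0
  'b' => row 1
  'f' => row 0
  'm' => row 1
  'b' => row 0
  'c' => row 1
  'n' => row 0
  'k' => row 1
  'b' => row 0
Rows:
  Row 0: "gfbnb"
  Row 1: "bmck"
First row length: 5

5


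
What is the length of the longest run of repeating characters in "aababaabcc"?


Input: "aababaabcc"
Scanning for longest run:
  Position 1 ('a'): continues run of 'a', length=2
  Position 2 ('b'): new char, reset run to 1
  Position 3 ('a'): new char, reset run to 1
  Position 4 ('b'): new char, reset run to 1
  Position 5 ('a'): new char, reset run to 1
  Position 6 ('a'): continues run of 'a', length=2
  Position 7 ('b'): new char, reset run to 1
  Position 8 ('c'): new char, reset run to 1
  Position 9 ('c'): continues run of 'c', length=2
Longest run: 'a' with length 2

2


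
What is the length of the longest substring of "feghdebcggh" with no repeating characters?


Input: "feghdebcggh"
Sliding window (track last position of each char):
  Position 0 ('f'): window [0,0] length 1 -- new best
  Position 1 ('e'): window [0,1] length 2 -- new best
  Position 2 ('g'): window [0,2] length 3 -- new best
  Position 3 ('h'): window [0,3] length 4 -- new best
  Position 4 ('d'): window [0,4] length 5 -- new best
  Position 5 ('e'): repeat (last at 1), move window start to 2
  Position 5 ('e'): window [2,5] length 4
  Position 6 ('b'): window [2,6] length 5
  Position 7 ('c'): window [2,7] length 6 -- new best
  Position 8 ('g'): repeat (last at 2), move window start to 3
  Position 8 ('g'): window [3,8] length 6
  Position 9 ('g'): repeat (last at 8), move window start to 9
  Position 9 ('g'): window [9,9] length 1
  Position 10 ('h'): window [9,10] length 2
Longest substring with no repeats: "ghdebc" with length 6

6


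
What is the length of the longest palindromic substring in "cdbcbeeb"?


Input: "cdbcbeeb"
Checking substrings for palindromes:
  [4:8] "beeb" (len 4) => palindrome
  [2:5] "bcb" (len 3) => palindrome
  [5:7] "ee" (len 2) => palindrome
Longest palindromic substring: "beeb" with length 4

4


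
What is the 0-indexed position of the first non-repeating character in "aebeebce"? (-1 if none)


Input: aebeebce
Character frequencies:
  'a': 1
  'b': 2
  'c': 1
  'e': 4
Scanning left to right for freq == 1:
  Position 0 ('a'): unique! => answer = 0

0


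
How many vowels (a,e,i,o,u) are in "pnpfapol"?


Input: pnpfapol
Checking each character:
  'p' at position 0: consonant
  'n' at position 1: consonant
  'p' at position 2: consonant
  'f' at position 3: consonant
  'a' at position 4: vowel (running total: 1)
  'p' at position 5: consonant
  'o' at position 6: vowel (running total: 2)
  'l' at position 7: consonant
Total vowels: 2

2


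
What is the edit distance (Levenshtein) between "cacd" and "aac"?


Computing edit distance: "cacd" -> "aac"
DP table:
           a    a    c
      0    1    2    3
  c   1    1    2    2
  a   2    1    1    2
  c   3    2    2    1
  d   4    3    3    2
Edit distance = dp[4][3] = 2

2


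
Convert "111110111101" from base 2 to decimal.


Input: "111110111101" in base 2
Positional expansion:
  Digit '1' (value 1) x 2^11 = 2048
  Digit '1' (value 1) x 2^10 = 1024
  Digit '1' (value 1) x 2^9 = 512
  Digit '1' (value 1) x 2^8 = 256
  Digit '1' (value 1) x 2^7 = 128
  Digit '0' (value 0) x 2^6 = 0
  Digit '1' (value 1) x 2^5 = 32
  Digit '1' (value 1) x 2^4 = 16
  Digit '1' (value 1) x 2^3 = 8
  Digit '1' (value 1) x 2^2 = 4
  Digit '0' (value 0) x 2^1 = 0
  Digit '1' (value 1) x 2^0 = 1
Sum = 4029

4029


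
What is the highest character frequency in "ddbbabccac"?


Input: ddbbabccac
Character counts:
  'a': 2
  'b': 3
  'c': 3
  'd': 2
Maximum frequency: 3

3


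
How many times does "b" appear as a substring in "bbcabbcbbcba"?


Searching for "b" in "bbcabbcbbcba"
Scanning each position:
  Position 0: "b" => MATCH
  Position 1: "b" => MATCH
  Position 2: "c" => no
  Position 3: "a" => no
  Position 4: "b" => MATCH
  Position 5: "b" => MATCH
  Position 6: "c" => no
  Position 7: "b" => MATCH
  Position 8: "b" => MATCH
  Position 9: "c" => no
  Position 10: "b" => MATCH
  Position 11: "a" => no
Total occurrences: 7

7


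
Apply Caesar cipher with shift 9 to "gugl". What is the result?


Caesar cipher: shift "gugl" by 9
  'g' (pos 6) + 9 = pos 15 = 'p'
  'u' (pos 20) + 9 = pos 3 = 'd'
  'g' (pos 6) + 9 = pos 15 = 'p'
  'l' (pos 11) + 9 = pos 20 = 'u'
Result: pdpu

pdpu


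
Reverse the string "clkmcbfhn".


Input: clkmcbfhn
Reading characters right to left:
  Position 8: 'n'
  Position 7: 'h'
  Position 6: 'f'
  Position 5: 'b'
  Position 4: 'c'
  Position 3: 'm'
  Position 2: 'k'
  Position 1: 'l'
  Position 0: 'c'
Reversed: nhfbcmklc

nhfbcmklc


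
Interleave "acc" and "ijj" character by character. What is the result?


Interleaving "acc" and "ijj":
  Position 0: 'a' from first, 'i' from second => "ai"
  Position 1: 'c' from first, 'j' from second => "cj"
  Position 2: 'c' from first, 'j' from second => "cj"
Result: aicjcj

aicjcj


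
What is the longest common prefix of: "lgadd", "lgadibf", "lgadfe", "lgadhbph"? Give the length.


Words: lgadd, lgadibf, lgadfe, lgadhbph
  Position 0: all 'l' => match
  Position 1: all 'g' => match
  Position 2: all 'a' => match
  Position 3: all 'd' => match
  Position 4: ('d', 'i', 'f', 'h') => mismatch, stop
LCP = "lgad" (length 4)

4


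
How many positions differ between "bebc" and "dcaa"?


Comparing "bebc" and "dcaa" position by position:
  Position 0: 'b' vs 'd' => DIFFER
  Position 1: 'e' vs 'c' => DIFFER
  Position 2: 'b' vs 'a' => DIFFER
  Position 3: 'c' vs 'a' => DIFFER
Positions that differ: 4

4


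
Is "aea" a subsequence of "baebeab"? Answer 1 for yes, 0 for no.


Check if "aea" is a subsequence of "baebeab"
Greedy scan:
  Position 0 ('b'): no match needed
  Position 1 ('a'): matches sub[0] = 'a'
  Position 2 ('e'): matches sub[1] = 'e'
  Position 3 ('b'): no match needed
  Position 4 ('e'): no match needed
  Position 5 ('a'): matches sub[2] = 'a'
  Position 6 ('b'): no match needed
All 3 characters matched => is a subsequence

1


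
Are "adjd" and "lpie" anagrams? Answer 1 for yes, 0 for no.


Strings: "adjd", "lpie"
Sorted first:  addj
Sorted second: eilp
Differ at position 0: 'a' vs 'e' => not anagrams

0


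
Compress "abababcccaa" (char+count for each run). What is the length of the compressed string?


Input: abababcccaa
Runs:
  'a' x 1 => "a1"
  'b' x 1 => "b1"
  'a' x 1 => "a1"
  'b' x 1 => "b1"
  'a' x 1 => "a1"
  'b' x 1 => "b1"
  'c' x 3 => "c3"
  'a' x 2 => "a2"
Compressed: "a1b1a1b1a1b1c3a2"
Compressed length: 16

16


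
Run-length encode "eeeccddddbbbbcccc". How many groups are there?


Input: eeeccddddbbbbcccc
Scanning for consecutive runs:
  Group 1: 'e' x 3 (positions 0-2)
  Group 2: 'c' x 2 (positions 3-4)
  Group 3: 'd' x 4 (positions 5-8)
  Group 4: 'b' x 4 (positions 9-12)
  Group 5: 'c' x 4 (positions 13-16)
Total groups: 5

5


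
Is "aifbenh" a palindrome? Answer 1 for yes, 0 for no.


Input: aifbenh
Reversed: hnebfia
  Compare pos 0 ('a') with pos 6 ('h'): MISMATCH
  Compare pos 1 ('i') with pos 5 ('n'): MISMATCH
  Compare pos 2 ('f') with pos 4 ('e'): MISMATCH
Result: not a palindrome

0


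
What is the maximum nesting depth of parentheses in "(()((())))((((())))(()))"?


Input: "(()((())))((((())))(()))"
Tracking depth:
  Position 0 '(': depth becomes 1
  Position 1 '(': depth becomes 2
  Position 2 ')': depth becomes 1
  Position 3 '(': depth becomes 2
  Position 4 '(': depth becomes 3
  Position 5 '(': depth becomes 4
  Position 6 ')': depth becomes 3
  Position 7 ')': depth becomes 2
  Position 8 ')': depth becomes 1
  Position 9 ')': depth becomes 0
  Position 10 '(': depth becomes 1
  Position 11 '(': depth becomes 2
  Position 12 '(': depth becomes 3
  Position 13 '(': depth becomes 4
  Position 14 '(': depth becomes 5
  Position 15 ')': depth becomes 4
  Position 16 ')': depth becomes 3
  Position 17 ')': depth becomes 2
  Position 18 ')': depth becomes 1
  Position 19 '(': depth becomes 2
  Position 20 '(': depth becomes 3
  Position 21 ')': depth becomes 2
  Position 22 ')': depth becomes 1
  Position 23 ')': depth becomes 0
Maximum depth reached: 5

5


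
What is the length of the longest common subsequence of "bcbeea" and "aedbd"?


LCS of "bcbeea" and "aedbd"
DP table:
           a    e    d    b    d
      0    0    0    0    0    0
  b   0    0    0    0    1    1
  c   0    0    0    0    1    1
  b   0    0    0    0    1    1
  e   0    0    1    1    1    1
  e   0    0    1    1    1    1
  a   0    1    1    1    1    1
LCS length = dp[6][5] = 1

1


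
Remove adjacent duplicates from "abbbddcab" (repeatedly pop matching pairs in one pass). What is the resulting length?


Input: abbbddcab
Stack-based adjacent duplicate removal:
  Read 'a': push. Stack: a
  Read 'b': push. Stack: ab
  Read 'b': matches stack top 'b' => pop. Stack: a
  Read 'b': push. Stack: ab
  Read 'd': push. Stack: abd
  Read 'd': matches stack top 'd' => pop. Stack: ab
  Read 'c': push. Stack: abc
  Read 'a': push. Stack: abca
  Read 'b': push. Stack: abcab
Final stack: "abcab" (length 5)

5


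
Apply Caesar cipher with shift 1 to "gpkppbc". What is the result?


Caesar cipher: shift "gpkppbc" by 1
  'g' (pos 6) + 1 = pos 7 = 'h'
  'p' (pos 15) + 1 = pos 16 = 'q'
  'k' (pos 10) + 1 = pos 11 = 'l'
  'p' (pos 15) + 1 = pos 16 = 'q'
  'p' (pos 15) + 1 = pos 16 = 'q'
  'b' (pos 1) + 1 = pos 2 = 'c'
  'c' (pos 2) + 1 = pos 3 = 'd'
Result: hqlqqcd

hqlqqcd


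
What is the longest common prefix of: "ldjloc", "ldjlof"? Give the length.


Words: ldjloc, ldjlof
  Position 0: all 'l' => match
  Position 1: all 'd' => match
  Position 2: all 'j' => match
  Position 3: all 'l' => match
  Position 4: all 'o' => match
  Position 5: ('c', 'f') => mismatch, stop
LCP = "ldjlo" (length 5)

5


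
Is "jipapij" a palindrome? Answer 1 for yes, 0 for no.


Input: jipapij
Reversed: jipapij
  Compare pos 0 ('j') with pos 6 ('j'): match
  Compare pos 1 ('i') with pos 5 ('i'): match
  Compare pos 2 ('p') with pos 4 ('p'): match
Result: palindrome

1


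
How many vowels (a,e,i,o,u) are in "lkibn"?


Input: lkibn
Checking each character:
  'l' at position 0: consonant
  'k' at position 1: consonant
  'i' at position 2: vowel (running total: 1)
  'b' at position 3: consonant
  'n' at position 4: consonant
Total vowels: 1

1


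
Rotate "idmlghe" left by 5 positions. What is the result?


Input: "idmlghe", rotate left by 5
First 5 characters: "idmlg"
Remaining characters: "he"
Concatenate remaining + first: "he" + "idmlg" = "heidmlg"

heidmlg


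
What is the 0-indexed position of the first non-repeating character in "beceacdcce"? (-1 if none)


Input: beceacdcce
Character frequencies:
  'a': 1
  'b': 1
  'c': 4
  'd': 1
  'e': 3
Scanning left to right for freq == 1:
  Position 0 ('b'): unique! => answer = 0

0


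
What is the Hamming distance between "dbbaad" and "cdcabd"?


Comparing "dbbaad" and "cdcabd" position by position:
  Position 0: 'd' vs 'c' => differ
  Position 1: 'b' vs 'd' => differ
  Position 2: 'b' vs 'c' => differ
  Position 3: 'a' vs 'a' => same
  Position 4: 'a' vs 'b' => differ
  Position 5: 'd' vs 'd' => same
Total differences (Hamming distance): 4

4


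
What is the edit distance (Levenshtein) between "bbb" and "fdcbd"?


Computing edit distance: "bbb" -> "fdcbd"
DP table:
           f    d    c    b    d
      0    1    2    3    4    5
  b   1    1    2    3    3    4
  b   2    2    2    3    3    4
  b   3    3    3    3    3    4
Edit distance = dp[3][5] = 4

4


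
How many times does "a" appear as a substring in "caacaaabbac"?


Searching for "a" in "caacaaabbac"
Scanning each position:
  Position 0: "c" => no
  Position 1: "a" => MATCH
  Position 2: "a" => MATCH
  Position 3: "c" => no
  Position 4: "a" => MATCH
  Position 5: "a" => MATCH
  Position 6: "a" => MATCH
  Position 7: "b" => no
  Position 8: "b" => no
  Position 9: "a" => MATCH
  Position 10: "c" => no
Total occurrences: 6

6


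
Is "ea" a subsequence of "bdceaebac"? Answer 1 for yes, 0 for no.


Check if "ea" is a subsequence of "bdceaebac"
Greedy scan:
  Position 0 ('b'): no match needed
  Position 1 ('d'): no match needed
  Position 2 ('c'): no match needed
  Position 3 ('e'): matches sub[0] = 'e'
  Position 4 ('a'): matches sub[1] = 'a'
  Position 5 ('e'): no match needed
  Position 6 ('b'): no match needed
  Position 7 ('a'): no match needed
  Position 8 ('c'): no match needed
All 2 characters matched => is a subsequence

1


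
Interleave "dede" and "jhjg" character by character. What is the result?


Interleaving "dede" and "jhjg":
  Position 0: 'd' from first, 'j' from second => "dj"
  Position 1: 'e' from first, 'h' from second => "eh"
  Position 2: 'd' from first, 'j' from second => "dj"
  Position 3: 'e' from first, 'g' from second => "eg"
Result: djehdjeg

djehdjeg


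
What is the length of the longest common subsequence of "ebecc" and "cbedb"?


LCS of "ebecc" and "cbedb"
DP table:
           c    b    e    d    b
      0    0    0    0    0    0
  e   0    0    0    1    1    1
  b   0    0    1    1    1    2
  e   0    0    1    2    2    2
  c   0    1    1    2    2    2
  c   0    1    1    2    2    2
LCS length = dp[5][5] = 2

2


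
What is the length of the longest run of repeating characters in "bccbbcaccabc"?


Input: "bccbbcaccabc"
Scanning for longest run:
  Position 1 ('c'): new char, reset run to 1
  Position 2 ('c'): continues run of 'c', length=2
  Position 3 ('b'): new char, reset run to 1
  Position 4 ('b'): continues run of 'b', length=2
  Position 5 ('c'): new char, reset run to 1
  Position 6 ('a'): new char, reset run to 1
  Position 7 ('c'): new char, reset run to 1
  Position 8 ('c'): continues run of 'c', length=2
  Position 9 ('a'): new char, reset run to 1
  Position 10 ('b'): new char, reset run to 1
  Position 11 ('c'): new char, reset run to 1
Longest run: 'c' with length 2

2


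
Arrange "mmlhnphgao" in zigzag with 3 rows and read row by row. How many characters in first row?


Zigzag "mmlhnphgao" into 3 rows:
Placing characters:
  'm' => row 0
  'm' => row 1
  'l' => row 2
  'h' => row 1
  'n' => row 0
  'p' => row 1
  'h' => row 2
  'g' => row 1
  'a' => row 0
  'o' => row 1
Rows:
  Row 0: "mna"
  Row 1: "mhpgo"
  Row 2: "lh"
First row length: 3

3


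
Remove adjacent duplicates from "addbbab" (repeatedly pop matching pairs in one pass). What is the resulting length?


Input: addbbab
Stack-based adjacent duplicate removal:
  Read 'a': push. Stack: a
  Read 'd': push. Stack: ad
  Read 'd': matches stack top 'd' => pop. Stack: a
  Read 'b': push. Stack: ab
  Read 'b': matches stack top 'b' => pop. Stack: a
  Read 'a': matches stack top 'a' => pop. Stack: (empty)
  Read 'b': push. Stack: b
Final stack: "b" (length 1)

1


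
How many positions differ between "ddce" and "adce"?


Comparing "ddce" and "adce" position by position:
  Position 0: 'd' vs 'a' => DIFFER
  Position 1: 'd' vs 'd' => same
  Position 2: 'c' vs 'c' => same
  Position 3: 'e' vs 'e' => same
Positions that differ: 1

1


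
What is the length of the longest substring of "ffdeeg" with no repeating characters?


Input: "ffdeeg"
Sliding window (track last position of each char):
  Position 0 ('f'): window [0,0] length 1 -- new best
  Position 1 ('f'): repeat (last at 0), move window start to 1
  Position 1 ('f'): window [1,1] length 1
  Position 2 ('d'): window [1,2] length 2 -- new best
  Position 3 ('e'): window [1,3] length 3 -- new best
  Position 4 ('e'): repeat (last at 3), move window start to 4
  Position 4 ('e'): window [4,4] length 1
  Position 5 ('g'): window [4,5] length 2
Longest substring with no repeats: "fde" with length 3

3


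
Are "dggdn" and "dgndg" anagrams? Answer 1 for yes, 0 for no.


Strings: "dggdn", "dgndg"
Sorted first:  ddggn
Sorted second: ddggn
Sorted forms match => anagrams

1


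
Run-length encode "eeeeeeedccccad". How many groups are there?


Input: eeeeeeedccccad
Scanning for consecutive runs:
  Group 1: 'e' x 7 (positions 0-6)
  Group 2: 'd' x 1 (positions 7-7)
  Group 3: 'c' x 4 (positions 8-11)
  Group 4: 'a' x 1 (positions 12-12)
  Group 5: 'd' x 1 (positions 13-13)
Total groups: 5

5


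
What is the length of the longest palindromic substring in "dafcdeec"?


Input: "dafcdeec"
Checking substrings for palindromes:
  [5:7] "ee" (len 2) => palindrome
Longest palindromic substring: "ee" with length 2

2


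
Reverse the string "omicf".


Input: omicf
Reading characters right to left:
  Position 4: 'f'
  Position 3: 'c'
  Position 2: 'i'
  Position 1: 'm'
  Position 0: 'o'
Reversed: fcimo

fcimo


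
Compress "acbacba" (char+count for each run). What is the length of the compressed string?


Input: acbacba
Runs:
  'a' x 1 => "a1"
  'c' x 1 => "c1"
  'b' x 1 => "b1"
  'a' x 1 => "a1"
  'c' x 1 => "c1"
  'b' x 1 => "b1"
  'a' x 1 => "a1"
Compressed: "a1c1b1a1c1b1a1"
Compressed length: 14

14


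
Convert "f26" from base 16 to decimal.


Input: "f26" in base 16
Positional expansion:
  Digit 'f' (value 15) x 16^2 = 3840
  Digit '2' (value 2) x 16^1 = 32
  Digit '6' (value 6) x 16^0 = 6
Sum = 3878

3878


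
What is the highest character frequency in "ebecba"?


Input: ebecba
Character counts:
  'a': 1
  'b': 2
  'c': 1
  'e': 2
Maximum frequency: 2

2


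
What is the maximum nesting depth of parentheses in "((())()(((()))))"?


Input: "((())()(((()))))"
Tracking depth:
  Position 0 '(': depth becomes 1
  Position 1 '(': depth becomes 2
  Position 2 '(': depth becomes 3
  Position 3 ')': depth becomes 2
  Position 4 ')': depth becomes 1
  Position 5 '(': depth becomes 2
  Position 6 ')': depth becomes 1
  Position 7 '(': depth becomes 2
  Position 8 '(': depth becomes 3
  Position 9 '(': depth becomes 4
  Position 10 '(': depth becomes 5
  Position 11 ')': depth becomes 4
  Position 12 ')': depth becomes 3
  Position 13 ')': depth becomes 2
  Position 14 ')': depth becomes 1
  Position 15 ')': depth becomes 0
Maximum depth reached: 5

5


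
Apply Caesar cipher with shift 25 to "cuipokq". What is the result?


Caesar cipher: shift "cuipokq" by 25
  'c' (pos 2) + 25 = pos 1 = 'b'
  'u' (pos 20) + 25 = pos 19 = 't'
  'i' (pos 8) + 25 = pos 7 = 'h'
  'p' (pos 15) + 25 = pos 14 = 'o'
  'o' (pos 14) + 25 = pos 13 = 'n'
  'k' (pos 10) + 25 = pos 9 = 'j'
  'q' (pos 16) + 25 = pos 15 = 'p'
Result: bthonjp

bthonjp


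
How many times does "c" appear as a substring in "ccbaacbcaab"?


Searching for "c" in "ccbaacbcaab"
Scanning each position:
  Position 0: "c" => MATCH
  Position 1: "c" => MATCH
  Position 2: "b" => no
  Position 3: "a" => no
  Position 4: "a" => no
  Position 5: "c" => MATCH
  Position 6: "b" => no
  Position 7: "c" => MATCH
  Position 8: "a" => no
  Position 9: "a" => no
  Position 10: "b" => no
Total occurrences: 4

4


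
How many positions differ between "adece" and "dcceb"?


Comparing "adece" and "dcceb" position by position:
  Position 0: 'a' vs 'd' => DIFFER
  Position 1: 'd' vs 'c' => DIFFER
  Position 2: 'e' vs 'c' => DIFFER
  Position 3: 'c' vs 'e' => DIFFER
  Position 4: 'e' vs 'b' => DIFFER
Positions that differ: 5

5


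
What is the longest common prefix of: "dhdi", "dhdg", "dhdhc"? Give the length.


Words: dhdi, dhdg, dhdhc
  Position 0: all 'd' => match
  Position 1: all 'h' => match
  Position 2: all 'd' => match
  Position 3: ('i', 'g', 'h') => mismatch, stop
LCP = "dhd" (length 3)

3


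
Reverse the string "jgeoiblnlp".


Input: jgeoiblnlp
Reading characters right to left:
  Position 9: 'p'
  Position 8: 'l'
  Position 7: 'n'
  Position 6: 'l'
  Position 5: 'b'
  Position 4: 'i'
  Position 3: 'o'
  Position 2: 'e'
  Position 1: 'g'
  Position 0: 'j'
Reversed: plnlbioegj

plnlbioegj


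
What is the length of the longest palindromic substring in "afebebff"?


Input: "afebebff"
Checking substrings for palindromes:
  [2:5] "ebe" (len 3) => palindrome
  [3:6] "beb" (len 3) => palindrome
  [6:8] "ff" (len 2) => palindrome
Longest palindromic substring: "ebe" with length 3

3


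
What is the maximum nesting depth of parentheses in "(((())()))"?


Input: "(((())()))"
Tracking depth:
  Position 0 '(': depth becomes 1
  Position 1 '(': depth becomes 2
  Position 2 '(': depth becomes 3
  Position 3 '(': depth becomes 4
  Position 4 ')': depth becomes 3
  Position 5 ')': depth becomes 2
  Position 6 '(': depth becomes 3
  Position 7 ')': depth becomes 2
  Position 8 ')': depth becomes 1
  Position 9 ')': depth becomes 0
Maximum depth reached: 4

4


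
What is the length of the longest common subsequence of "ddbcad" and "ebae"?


LCS of "ddbcad" and "ebae"
DP table:
           e    b    a    e
      0    0    0    0    0
  d   0    0    0    0    0
  d   0    0    0    0    0
  b   0    0    1    1    1
  c   0    0    1    1    1
  a   0    0    1    2    2
  d   0    0    1    2    2
LCS length = dp[6][4] = 2

2


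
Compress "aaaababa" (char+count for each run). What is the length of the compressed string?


Input: aaaababa
Runs:
  'a' x 4 => "a4"
  'b' x 1 => "b1"
  'a' x 1 => "a1"
  'b' x 1 => "b1"
  'a' x 1 => "a1"
Compressed: "a4b1a1b1a1"
Compressed length: 10

10


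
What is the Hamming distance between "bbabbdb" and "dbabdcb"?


Comparing "bbabbdb" and "dbabdcb" position by position:
  Position 0: 'b' vs 'd' => differ
  Position 1: 'b' vs 'b' => same
  Position 2: 'a' vs 'a' => same
  Position 3: 'b' vs 'b' => same
  Position 4: 'b' vs 'd' => differ
  Position 5: 'd' vs 'c' => differ
  Position 6: 'b' vs 'b' => same
Total differences (Hamming distance): 3

3


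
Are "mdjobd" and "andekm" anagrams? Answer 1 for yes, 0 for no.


Strings: "mdjobd", "andekm"
Sorted first:  bddjmo
Sorted second: adekmn
Differ at position 0: 'b' vs 'a' => not anagrams

0


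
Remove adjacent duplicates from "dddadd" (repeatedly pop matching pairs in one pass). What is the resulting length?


Input: dddadd
Stack-based adjacent duplicate removal:
  Read 'd': push. Stack: d
  Read 'd': matches stack top 'd' => pop. Stack: (empty)
  Read 'd': push. Stack: d
  Read 'a': push. Stack: da
  Read 'd': push. Stack: dad
  Read 'd': matches stack top 'd' => pop. Stack: da
Final stack: "da" (length 2)

2


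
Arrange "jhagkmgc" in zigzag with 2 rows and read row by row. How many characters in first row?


Zigzag "jhagkmgc" into 2 rows:
Placing characters:
  'j' => row 0
  'h' => row 1
  'a' => row 0
  'g' => row 1
  'k' => row 0
  'm' => row 1
  'g' => row 0
  'c' => row 1
Rows:
  Row 0: "jakg"
  Row 1: "hgmc"
First row length: 4

4


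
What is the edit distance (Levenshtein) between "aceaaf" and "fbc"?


Computing edit distance: "aceaaf" -> "fbc"
DP table:
           f    b    c
      0    1    2    3
  a   1    1    2    3
  c   2    2    2    2
  e   3    3    3    3
  a   4    4    4    4
  a   5    5    5    5
  f   6    5    6    6
Edit distance = dp[6][3] = 6

6


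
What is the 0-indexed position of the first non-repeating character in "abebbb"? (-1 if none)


Input: abebbb
Character frequencies:
  'a': 1
  'b': 4
  'e': 1
Scanning left to right for freq == 1:
  Position 0 ('a'): unique! => answer = 0

0


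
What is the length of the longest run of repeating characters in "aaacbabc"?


Input: "aaacbabc"
Scanning for longest run:
  Position 1 ('a'): continues run of 'a', length=2
  Position 2 ('a'): continues run of 'a', length=3
  Position 3 ('c'): new char, reset run to 1
  Position 4 ('b'): new char, reset run to 1
  Position 5 ('a'): new char, reset run to 1
  Position 6 ('b'): new char, reset run to 1
  Position 7 ('c'): new char, reset run to 1
Longest run: 'a' with length 3

3


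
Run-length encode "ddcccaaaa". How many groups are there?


Input: ddcccaaaa
Scanning for consecutive runs:
  Group 1: 'd' x 2 (positions 0-1)
  Group 2: 'c' x 3 (positions 2-4)
  Group 3: 'a' x 4 (positions 5-8)
Total groups: 3

3


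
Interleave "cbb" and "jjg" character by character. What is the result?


Interleaving "cbb" and "jjg":
  Position 0: 'c' from first, 'j' from second => "cj"
  Position 1: 'b' from first, 'j' from second => "bj"
  Position 2: 'b' from first, 'g' from second => "bg"
Result: cjbjbg

cjbjbg


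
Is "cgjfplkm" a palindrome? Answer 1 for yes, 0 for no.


Input: cgjfplkm
Reversed: mklpfjgc
  Compare pos 0 ('c') with pos 7 ('m'): MISMATCH
  Compare pos 1 ('g') with pos 6 ('k'): MISMATCH
  Compare pos 2 ('j') with pos 5 ('l'): MISMATCH
  Compare pos 3 ('f') with pos 4 ('p'): MISMATCH
Result: not a palindrome

0


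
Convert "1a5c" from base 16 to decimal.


Input: "1a5c" in base 16
Positional expansion:
  Digit '1' (value 1) x 16^3 = 4096
  Digit 'a' (value 10) x 16^2 = 2560
  Digit '5' (value 5) x 16^1 = 80
  Digit 'c' (value 12) x 16^0 = 12
Sum = 6748

6748


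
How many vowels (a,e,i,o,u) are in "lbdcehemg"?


Input: lbdcehemg
Checking each character:
  'l' at position 0: consonant
  'b' at position 1: consonant
  'd' at position 2: consonant
  'c' at position 3: consonant
  'e' at position 4: vowel (running total: 1)
  'h' at position 5: consonant
  'e' at position 6: vowel (running total: 2)
  'm' at position 7: consonant
  'g' at position 8: consonant
Total vowels: 2

2


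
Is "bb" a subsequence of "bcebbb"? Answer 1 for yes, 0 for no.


Check if "bb" is a subsequence of "bcebbb"
Greedy scan:
  Position 0 ('b'): matches sub[0] = 'b'
  Position 1 ('c'): no match needed
  Position 2 ('e'): no match needed
  Position 3 ('b'): matches sub[1] = 'b'
  Position 4 ('b'): no match needed
  Position 5 ('b'): no match needed
All 2 characters matched => is a subsequence

1


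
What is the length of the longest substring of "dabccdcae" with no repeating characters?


Input: "dabccdcae"
Sliding window (track last position of each char):
  Position 0 ('d'): window [0,0] length 1 -- new best
  Position 1 ('a'): window [0,1] length 2 -- new best
  Position 2 ('b'): window [0,2] length 3 -- new best
  Position 3 ('c'): window [0,3] length 4 -- new best
  Position 4 ('c'): repeat (last at 3), move window start to 4
  Position 4 ('c'): window [4,4] length 1
  Position 5 ('d'): window [4,5] length 2
  Position 6 ('c'): repeat (last at 4), move window start to 5
  Position 6 ('c'): window [5,6] length 2
  Position 7 ('a'): window [5,7] length 3
  Position 8 ('e'): window [5,8] length 4
Longest substring with no repeats: "dabc" with length 4

4


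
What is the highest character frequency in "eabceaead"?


Input: eabceaead
Character counts:
  'a': 3
  'b': 1
  'c': 1
  'd': 1
  'e': 3
Maximum frequency: 3

3


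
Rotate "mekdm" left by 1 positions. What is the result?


Input: "mekdm", rotate left by 1
First 1 characters: "m"
Remaining characters: "ekdm"
Concatenate remaining + first: "ekdm" + "m" = "ekdmm"

ekdmm


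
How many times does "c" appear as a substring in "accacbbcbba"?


Searching for "c" in "accacbbcbba"
Scanning each position:
  Position 0: "a" => no
  Position 1: "c" => MATCH
  Position 2: "c" => MATCH
  Position 3: "a" => no
  Position 4: "c" => MATCH
  Position 5: "b" => no
  Position 6: "b" => no
  Position 7: "c" => MATCH
  Position 8: "b" => no
  Position 9: "b" => no
  Position 10: "a" => no
Total occurrences: 4

4


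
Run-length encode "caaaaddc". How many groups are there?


Input: caaaaddc
Scanning for consecutive runs:
  Group 1: 'c' x 1 (positions 0-0)
  Group 2: 'a' x 4 (positions 1-4)
  Group 3: 'd' x 2 (positions 5-6)
  Group 4: 'c' x 1 (positions 7-7)
Total groups: 4

4


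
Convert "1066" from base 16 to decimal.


Input: "1066" in base 16
Positional expansion:
  Digit '1' (value 1) x 16^3 = 4096
  Digit '0' (value 0) x 16^2 = 0
  Digit '6' (value 6) x 16^1 = 96
  Digit '6' (value 6) x 16^0 = 6
Sum = 4198

4198


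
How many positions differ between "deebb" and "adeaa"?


Comparing "deebb" and "adeaa" position by position:
  Position 0: 'd' vs 'a' => DIFFER
  Position 1: 'e' vs 'd' => DIFFER
  Position 2: 'e' vs 'e' => same
  Position 3: 'b' vs 'a' => DIFFER
  Position 4: 'b' vs 'a' => DIFFER
Positions that differ: 4

4


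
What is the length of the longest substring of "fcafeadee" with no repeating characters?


Input: "fcafeadee"
Sliding window (track last position of each char):
  Position 0 ('f'): window [0,0] length 1 -- new best
  Position 1 ('c'): window [0,1] length 2 -- new best
  Position 2 ('a'): window [0,2] length 3 -- new best
  Position 3 ('f'): repeat (last at 0), move window start to 1
  Position 3 ('f'): window [1,3] length 3
  Position 4 ('e'): window [1,4] length 4 -- new best
  Position 5 ('a'): repeat (last at 2), move window start to 3
  Position 5 ('a'): window [3,5] length 3
  Position 6 ('d'): window [3,6] length 4
  Position 7 ('e'): repeat (last at 4), move window start to 5
  Position 7 ('e'): window [5,7] length 3
  Position 8 ('e'): repeat (last at 7), move window start to 8
  Position 8 ('e'): window [8,8] length 1
Longest substring with no repeats: "cafe" with length 4

4


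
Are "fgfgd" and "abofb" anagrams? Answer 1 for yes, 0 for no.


Strings: "fgfgd", "abofb"
Sorted first:  dffgg
Sorted second: abbfo
Differ at position 0: 'd' vs 'a' => not anagrams

0


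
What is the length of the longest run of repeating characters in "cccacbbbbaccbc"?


Input: "cccacbbbbaccbc"
Scanning for longest run:
  Position 1 ('c'): continues run of 'c', length=2
  Position 2 ('c'): continues run of 'c', length=3
  Position 3 ('a'): new char, reset run to 1
  Position 4 ('c'): new char, reset run to 1
  Position 5 ('b'): new char, reset run to 1
  Position 6 ('b'): continues run of 'b', length=2
  Position 7 ('b'): continues run of 'b', length=3
  Position 8 ('b'): continues run of 'b', length=4
  Position 9 ('a'): new char, reset run to 1
  Position 10 ('c'): new char, reset run to 1
  Position 11 ('c'): continues run of 'c', length=2
  Position 12 ('b'): new char, reset run to 1
  Position 13 ('c'): new char, reset run to 1
Longest run: 'b' with length 4

4
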